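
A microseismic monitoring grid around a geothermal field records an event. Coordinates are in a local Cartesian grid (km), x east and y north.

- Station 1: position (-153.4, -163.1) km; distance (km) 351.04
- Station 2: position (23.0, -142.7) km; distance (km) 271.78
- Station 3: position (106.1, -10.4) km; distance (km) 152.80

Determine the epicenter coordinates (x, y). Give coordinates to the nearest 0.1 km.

x ≈ 42.2 km, y ≈ 128.4 km

Circle about each station: (x + 153.4)² + (y + 163.1)² = 351.04²; (x − 23.0)² + (y + 142.7)² = 271.78²; (x − 106.1)² + (y + 10.4)² = 152.80².
Subtracting pairs of circle equations eliminates x²+y² and gives linear equations (the radical axes):
352.8 x + 40.8 y = 20123.83
519.0 x + 305.4 y = 61113.44
Solving the 2×2 system: x ≈ 42.2, y ≈ 128.4 km.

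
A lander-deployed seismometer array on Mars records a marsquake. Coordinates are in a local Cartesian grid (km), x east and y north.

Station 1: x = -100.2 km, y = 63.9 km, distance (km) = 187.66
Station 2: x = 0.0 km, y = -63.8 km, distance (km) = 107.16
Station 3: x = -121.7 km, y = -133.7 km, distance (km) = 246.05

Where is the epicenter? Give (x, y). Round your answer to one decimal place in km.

Circle about each station: (x + 100.2)² + (y − 63.9)² = 187.66²; x² + (y + 63.8)² = 107.16²; (x + 121.7)² + (y + 133.7)² = 246.05².
Subtracting pairs of circle equations eliminates x²+y² and gives linear equations (the radical axes):
200.4 x − 255.4 y = 13680.20
-43.0 x − 395.2 y = -6761.00
Solving the 2×2 system: x ≈ 79.1, y ≈ 8.5 km.

x ≈ 79.1 km, y ≈ 8.5 km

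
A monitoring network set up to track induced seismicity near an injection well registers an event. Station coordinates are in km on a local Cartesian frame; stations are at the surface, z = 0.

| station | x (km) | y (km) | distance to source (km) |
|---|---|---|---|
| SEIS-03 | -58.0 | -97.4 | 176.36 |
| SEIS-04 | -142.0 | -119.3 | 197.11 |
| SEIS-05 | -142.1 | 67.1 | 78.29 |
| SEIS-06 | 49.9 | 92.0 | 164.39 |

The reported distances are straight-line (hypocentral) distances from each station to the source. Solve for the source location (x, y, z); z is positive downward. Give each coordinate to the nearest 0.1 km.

Each station gives a sphere (x−x_i)² + (y−y_i)² + z² = d_i² (stations at z=0).
Subtracting the SEIS-03 sphere from SEIS-04 and SEIS-05: z² cancels, leaving linear equations in x and y:
-168.0 x − 43.8 y = 13796.23
-168.2 x + 329.0 y = 36817.59
Solving: x ≈ -98.206, y ≈ 61.700 km (keep extra digits for the depth step; rounded: -98.2, 61.7).
Then from the SEIS-03 sphere: z² = 176.36² − (x + 58.0)² − (y + 97.4)² with x = -98.206, y = 61.700, so z ≈ 64.603 ≈ 64.6 km.

x ≈ -98.2 km, y ≈ 61.7 km, depth ≈ 64.6 km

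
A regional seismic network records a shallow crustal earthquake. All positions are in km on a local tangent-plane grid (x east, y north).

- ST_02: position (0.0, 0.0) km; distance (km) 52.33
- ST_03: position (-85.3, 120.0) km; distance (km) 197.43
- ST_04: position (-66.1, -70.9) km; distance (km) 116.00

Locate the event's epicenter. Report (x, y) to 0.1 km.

(42.6, -30.4)

Circle about each station: x² + y² = 52.33²; (x + 85.3)² + (y − 120.0)² = 197.43²; (x + 66.1)² + (y + 70.9)² = 116.00².
Subtracting the ST_02 equation from the ST_03 and ST_04 equations removes the quadratic terms:
-170.6 x + 240.0 y = -14564.09
-132.2 x − 141.8 y = -1321.55
Solving the 2×2 system: x ≈ 42.6, y ≈ -30.4 km.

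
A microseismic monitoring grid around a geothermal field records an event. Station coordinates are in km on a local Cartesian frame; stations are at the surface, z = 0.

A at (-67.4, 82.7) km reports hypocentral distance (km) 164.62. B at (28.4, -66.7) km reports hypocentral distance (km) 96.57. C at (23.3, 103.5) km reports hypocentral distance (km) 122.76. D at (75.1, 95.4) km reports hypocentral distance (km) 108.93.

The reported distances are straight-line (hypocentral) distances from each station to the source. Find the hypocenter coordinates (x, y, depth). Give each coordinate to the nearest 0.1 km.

(65.0, 2.7, 56.3)

Each station gives a sphere (x−x_i)² + (y−y_i)² + z² = d_i² (stations at z=0).
Subtracting the A sphere from B and C: z² cancels, leaving linear equations in x and y:
191.6 x − 298.8 y = 11647.38
181.4 x + 41.6 y = 11902.82
Solving: x ≈ 64.998, y ≈ 2.698 km (keep extra digits for the depth step; rounded: 65.0, 2.7).
Then from the A sphere: z² = 164.62² − (x + 67.4)² − (y − 82.7)² with x = 64.998, y = 2.698, so z ≈ 56.304 ≈ 56.3 km.
Check against D (with the unrounded solution): distance 108.93 ≈ 108.93 km. ✓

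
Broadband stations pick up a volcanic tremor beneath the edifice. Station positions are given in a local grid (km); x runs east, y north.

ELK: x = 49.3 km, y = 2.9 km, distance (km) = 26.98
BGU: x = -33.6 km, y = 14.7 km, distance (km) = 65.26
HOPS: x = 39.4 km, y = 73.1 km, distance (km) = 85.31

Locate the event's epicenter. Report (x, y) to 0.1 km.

26.3 km east, -11.2 km north

Circle about each station: (x − 49.3)² + (y − 2.9)² = 26.98²; (x + 33.6)² + (y − 14.7)² = 65.26²; (x − 39.4)² + (y − 73.1)² = 85.31².
Subtracting the ELK equation from the BGU and HOPS equations removes the quadratic terms:
-165.8 x + 23.6 y = -4624.80
-19.8 x + 140.4 y = -2092.81
Solving the 2×2 system: x ≈ 26.3, y ≈ -11.2 km.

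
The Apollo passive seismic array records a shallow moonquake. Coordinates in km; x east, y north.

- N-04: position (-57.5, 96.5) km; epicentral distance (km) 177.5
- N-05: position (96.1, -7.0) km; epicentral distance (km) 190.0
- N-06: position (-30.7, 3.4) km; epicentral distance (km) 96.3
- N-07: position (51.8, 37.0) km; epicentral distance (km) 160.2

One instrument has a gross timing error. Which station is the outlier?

Solve using three stations at a time. Using N-04, N-05, N-06 (subtract circle equations pairwise → linear system) gives (x, y) ≈ (-79.5, -79.6).
Distances from that point to each station vs reported:
  N-04: calculated 177.5 vs reported 177.5 → residual 0.0 km
  N-05: calculated 190.0 vs reported 190.0 → residual 0.0 km
  N-06: calculated 96.3 vs reported 96.3 → residual 0.0 km
  N-07: calculated 175.6 vs reported 160.2 → residual 15.4 km
N-04, N-05, N-06 are mutually consistent (residuals ≈ 0); N-07 is off by 15.4 km.

N-07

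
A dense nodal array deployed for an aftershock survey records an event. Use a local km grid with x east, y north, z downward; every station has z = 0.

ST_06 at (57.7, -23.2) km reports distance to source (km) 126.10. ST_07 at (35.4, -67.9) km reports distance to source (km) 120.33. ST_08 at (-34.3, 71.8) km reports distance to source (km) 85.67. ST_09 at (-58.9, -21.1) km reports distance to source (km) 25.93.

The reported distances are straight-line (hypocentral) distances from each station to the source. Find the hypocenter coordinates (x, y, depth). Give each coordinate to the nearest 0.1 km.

Each station gives a sphere (x−x_i)² + (y−y_i)² + z² = d_i² (stations at z=0).
Subtracting the ST_06 sphere from ST_07 and ST_08: z² cancels, leaving linear equations in x and y:
-44.6 x − 89.4 y = 3417.94
-184.0 x + 190.0 y = 11026.06
Solving: x ≈ -65.606, y ≈ -5.502 km (keep extra digits for the depth step; rounded: -65.6, -5.5).
Then from the ST_06 sphere: z² = 126.10² − (x − 57.7)² − (y + 23.2)² with x = -65.606, y = -5.502, so z ≈ 19.586 ≈ 19.6 km.

x ≈ -65.6 km, y ≈ -5.5 km, depth ≈ 19.6 km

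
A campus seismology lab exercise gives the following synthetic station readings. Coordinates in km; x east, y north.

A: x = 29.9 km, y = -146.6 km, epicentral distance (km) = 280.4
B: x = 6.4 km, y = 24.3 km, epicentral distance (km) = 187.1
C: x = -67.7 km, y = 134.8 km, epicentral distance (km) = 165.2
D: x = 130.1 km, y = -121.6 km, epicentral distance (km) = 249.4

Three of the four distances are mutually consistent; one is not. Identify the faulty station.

B

Solve using three stations at a time. Using A, C, D (subtract circle equations pairwise → linear system) gives (x, y) ≈ (97.2, 125.6).
Distances from that point to each station vs reported:
  A: calculated 280.4 vs reported 280.4 → residual 0.0 km
  B: calculated 136.0 vs reported 187.1 → residual 51.1 km
  C: calculated 165.1 vs reported 165.2 → residual 0.1 km
  D: calculated 249.4 vs reported 249.4 → residual 0.0 km
A, C, D are mutually consistent (residuals ≈ 0); B is off by 51.1 km.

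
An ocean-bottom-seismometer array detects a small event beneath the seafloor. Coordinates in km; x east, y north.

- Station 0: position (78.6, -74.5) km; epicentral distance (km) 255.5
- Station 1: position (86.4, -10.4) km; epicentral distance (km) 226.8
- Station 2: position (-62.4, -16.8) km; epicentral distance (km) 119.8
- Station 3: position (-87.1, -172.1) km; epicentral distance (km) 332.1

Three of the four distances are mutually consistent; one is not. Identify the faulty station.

Station 3

Solve using three stations at a time. Using Station 0, Station 1, Station 2 (subtract circle equations pairwise → linear system) gives (x, y) ≈ (-117.1, 89.8).
Distances from that point to each station vs reported:
  Station 0: calculated 255.5 vs reported 255.5 → residual 0.0 km
  Station 1: calculated 226.8 vs reported 226.8 → residual 0.0 km
  Station 2: calculated 119.8 vs reported 119.8 → residual 0.0 km
  Station 3: calculated 263.6 vs reported 332.1 → residual 68.5 km
Station 0, Station 1, Station 2 are mutually consistent (residuals ≈ 0); Station 3 is off by 68.5 km.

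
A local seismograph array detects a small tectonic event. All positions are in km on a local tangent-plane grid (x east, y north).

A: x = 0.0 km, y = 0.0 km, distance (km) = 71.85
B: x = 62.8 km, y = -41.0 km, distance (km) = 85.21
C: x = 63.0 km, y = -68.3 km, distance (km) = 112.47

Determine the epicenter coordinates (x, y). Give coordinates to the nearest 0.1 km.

x ≈ 56.8 km, y ≈ 44.0 km

Circle about each station: x² + y² = 71.85²; (x − 62.8)² + (y + 41.0)² = 85.21²; (x − 63.0)² + (y + 68.3)² = 112.47².
Subtracting the A equation from the B and C equations removes the quadratic terms:
125.6 x − 82.0 y = 3526.52
126.0 x − 136.6 y = 1146.81
Solving the 2×2 system: x ≈ 56.8, y ≈ 44.0 km.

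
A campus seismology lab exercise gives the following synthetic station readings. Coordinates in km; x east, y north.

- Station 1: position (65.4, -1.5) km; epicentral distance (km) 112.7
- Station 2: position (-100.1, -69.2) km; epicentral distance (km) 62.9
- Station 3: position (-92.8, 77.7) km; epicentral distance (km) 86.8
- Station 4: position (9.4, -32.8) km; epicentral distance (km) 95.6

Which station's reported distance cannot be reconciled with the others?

Station 1

Solve using three stations at a time. Using Station 2, Station 3, Station 4 (subtract circle equations pairwise → linear system) gives (x, y) ≈ (-83.1, -8.6).
Distances from that point to each station vs reported:
  Station 1: calculated 148.7 vs reported 112.7 → residual 36.0 km
  Station 2: calculated 62.9 vs reported 62.9 → residual 0.0 km
  Station 3: calculated 86.8 vs reported 86.8 → residual 0.0 km
  Station 4: calculated 95.6 vs reported 95.6 → residual 0.0 km
Station 2, Station 3, Station 4 are mutually consistent (residuals ≈ 0); Station 1 is off by 36.0 km.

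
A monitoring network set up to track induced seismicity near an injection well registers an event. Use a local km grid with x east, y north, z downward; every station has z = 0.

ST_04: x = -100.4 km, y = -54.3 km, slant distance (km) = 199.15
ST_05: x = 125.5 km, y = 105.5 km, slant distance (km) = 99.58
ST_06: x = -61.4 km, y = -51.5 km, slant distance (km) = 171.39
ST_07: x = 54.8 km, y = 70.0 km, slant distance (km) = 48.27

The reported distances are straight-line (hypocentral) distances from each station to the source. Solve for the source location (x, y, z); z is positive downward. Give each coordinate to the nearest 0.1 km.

Each station gives a sphere (x−x_i)² + (y−y_i)² + z² = d_i² (stations at z=0).
Subtracting the ST_04 sphere from ST_05 and ST_06: z² cancels, leaving linear equations in x and y:
451.8 x + 319.6 y = 43596.40
78.0 x + 5.6 y = 3679.75
Solving: x ≈ 41.605, y ≈ 77.594 km (keep extra digits for the depth step; rounded: 41.6, 77.6).
Then from the ST_04 sphere: z² = 199.15² − (x + 100.4)² − (y + 54.3)² with x = 41.605, y = 77.594, so z ≈ 45.818 ≈ 45.8 km.

(41.6, 77.6, 45.8)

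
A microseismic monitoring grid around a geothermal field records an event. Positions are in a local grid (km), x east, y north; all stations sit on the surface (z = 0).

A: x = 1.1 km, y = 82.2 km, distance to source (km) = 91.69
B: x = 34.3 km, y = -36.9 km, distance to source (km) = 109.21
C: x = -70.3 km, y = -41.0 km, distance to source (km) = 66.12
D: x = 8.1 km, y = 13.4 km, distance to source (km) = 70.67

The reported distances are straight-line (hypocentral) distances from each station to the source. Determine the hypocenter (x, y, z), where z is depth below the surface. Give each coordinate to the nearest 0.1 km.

x ≈ -56.3 km, y ≈ 16.8 km, depth ≈ 28.9 km

Each station gives a sphere (x−x_i)² + (y−y_i)² + z² = d_i² (stations at z=0).
Subtracting the A sphere from B and C: z² cancels, leaving linear equations in x and y:
66.4 x − 238.2 y = -7739.72
-142.8 x − 246.4 y = 3900.24
Solving: x ≈ -56.299, y ≈ 16.799 km (keep extra digits for the depth step; rounded: -56.3, 16.8).
Then from the A sphere: z² = 91.69² − (x − 1.1)² − (y − 82.2)² with x = -56.299, y = 16.799, so z ≈ 28.898 ≈ 28.9 km.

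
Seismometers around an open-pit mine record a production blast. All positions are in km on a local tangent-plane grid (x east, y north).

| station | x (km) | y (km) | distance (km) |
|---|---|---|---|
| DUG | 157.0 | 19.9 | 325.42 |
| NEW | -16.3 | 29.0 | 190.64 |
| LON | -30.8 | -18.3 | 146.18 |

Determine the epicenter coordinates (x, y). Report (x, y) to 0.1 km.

Circle about each station: (x − 157.0)² + (y − 19.9)² = 325.42²; (x + 16.3)² + (y − 29.0)² = 190.64²; (x + 30.8)² + (y + 18.3)² = 146.18².
Subtracting the DUG equation from the NEW and LON equations removes the quadratic terms:
-346.6 x + 18.2 y = 45616.25
-375.6 x − 76.4 y = 60768.10
Solving the 2×2 system: x ≈ -137.8, y ≈ -117.9 km.

-137.8 km east, -117.9 km north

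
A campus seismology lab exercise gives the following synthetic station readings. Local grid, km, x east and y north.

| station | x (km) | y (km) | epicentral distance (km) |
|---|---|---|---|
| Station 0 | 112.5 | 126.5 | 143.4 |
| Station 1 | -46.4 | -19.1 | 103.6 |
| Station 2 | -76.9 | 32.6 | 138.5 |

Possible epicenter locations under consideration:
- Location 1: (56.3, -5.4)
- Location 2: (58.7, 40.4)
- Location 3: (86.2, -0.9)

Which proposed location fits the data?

For each candidate, compare |candidate − station| to the reported distance:
Location 1: residuals Station 0 0.0, Station 1 0.0, Station 2 0.0 → max 0.0 km
Location 2: residuals Station 0 41.9, Station 1 17.2, Station 2 2.7 → max 41.9 km
Location 3: residuals Station 0 13.3, Station 1 30.2, Station 2 28.0 → max 30.2 km
Only Location 1 has all residuals ≈ 0.

Location 1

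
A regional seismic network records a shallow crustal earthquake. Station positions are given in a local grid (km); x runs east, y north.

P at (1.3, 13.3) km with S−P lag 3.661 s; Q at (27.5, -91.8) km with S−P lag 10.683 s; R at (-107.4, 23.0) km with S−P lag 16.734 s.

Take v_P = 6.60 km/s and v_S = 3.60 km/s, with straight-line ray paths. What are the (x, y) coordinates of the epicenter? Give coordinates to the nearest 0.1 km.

Distance from S−P lag: d = Δt · v_P v_S / (v_P − v_S) = Δt · (6.60·3.60)/(6.60−3.60) ≈ 7.9200·Δt.
So d_P = 29.00, d_Q = 84.61, d_R = 132.53 km.
Circle about each station: (x − 1.3)² + (y − 13.3)² = 29.00²; (x − 27.5)² + (y + 91.8)² = 84.61²; (x + 107.4)² + (y − 23.0)² = 132.53².
Subtracting the P equation from the Q and R equations removes the quadratic terms:
52.4 x − 210.2 y = 2687.06
-217.4 x + 19.4 y = -4838.02
Solving the 2×2 system: x ≈ 21.6, y ≈ -7.4 km.

21.6 km east, -7.4 km north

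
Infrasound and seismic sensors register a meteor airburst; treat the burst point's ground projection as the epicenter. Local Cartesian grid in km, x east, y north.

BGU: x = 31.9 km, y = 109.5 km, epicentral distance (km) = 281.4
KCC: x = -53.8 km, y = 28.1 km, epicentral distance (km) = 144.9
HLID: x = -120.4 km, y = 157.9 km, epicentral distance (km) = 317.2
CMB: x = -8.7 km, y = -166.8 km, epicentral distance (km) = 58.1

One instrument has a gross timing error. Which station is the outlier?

KCC

Solve using three stations at a time. Using BGU, HLID, CMB (subtract circle equations pairwise → linear system) gives (x, y) ≈ (-65.5, -154.5).
Distances from that point to each station vs reported:
  BGU: calculated 281.4 vs reported 281.4 → residual 0.0 km
  KCC: calculated 183.0 vs reported 144.9 → residual 38.1 km
  HLID: calculated 317.2 vs reported 317.2 → residual 0.0 km
  CMB: calculated 58.1 vs reported 58.1 → residual 0.0 km
BGU, HLID, CMB are mutually consistent (residuals ≈ 0); KCC is off by 38.1 km.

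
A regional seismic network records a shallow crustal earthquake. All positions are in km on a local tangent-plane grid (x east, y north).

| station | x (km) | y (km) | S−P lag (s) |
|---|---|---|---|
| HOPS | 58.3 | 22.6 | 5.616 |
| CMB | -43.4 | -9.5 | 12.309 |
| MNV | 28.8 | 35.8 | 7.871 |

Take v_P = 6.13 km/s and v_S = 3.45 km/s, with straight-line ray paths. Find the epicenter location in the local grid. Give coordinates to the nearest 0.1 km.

Distance from S−P lag: d = Δt · v_P v_S / (v_P − v_S) = Δt · (6.13·3.45)/(6.13−3.45) ≈ 7.8912·Δt.
So d_HOPS = 44.32, d_CMB = 97.13, d_MNV = 62.11 km.
Circle about each station: (x − 58.3)² + (y − 22.6)² = 44.32²; (x + 43.4)² + (y + 9.5)² = 97.13²; (x − 28.8)² + (y − 35.8)² = 62.11².
Subtracting the HOPS equation from the CMB and MNV equations removes the quadratic terms:
-203.4 x − 64.2 y = -9405.81
-59.0 x + 26.4 y = -3691.96
Solving the 2×2 system: x ≈ 53.0, y ≈ -21.4 km.

(53.0, -21.4)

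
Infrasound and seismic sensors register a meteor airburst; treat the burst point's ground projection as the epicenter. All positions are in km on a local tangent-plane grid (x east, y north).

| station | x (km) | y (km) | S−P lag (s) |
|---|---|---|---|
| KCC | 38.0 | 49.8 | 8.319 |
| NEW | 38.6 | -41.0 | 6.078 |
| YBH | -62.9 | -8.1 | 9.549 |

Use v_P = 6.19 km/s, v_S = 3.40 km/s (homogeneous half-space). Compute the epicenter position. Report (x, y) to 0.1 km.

Distance from S−P lag: d = Δt · v_P v_S / (v_P − v_S) = Δt · (6.19·3.40)/(6.19−3.40) ≈ 7.5434·Δt.
So d_KCC = 62.75, d_NEW = 45.85, d_YBH = 72.03 km.
Circle about each station: (x − 38.0)² + (y − 49.8)² = 62.75²; (x − 38.6)² + (y + 41.0)² = 45.85²; (x + 62.9)² + (y + 8.1)² = 72.03².
Subtracting the KCC equation from the NEW and YBH equations removes the quadratic terms:
1.2 x − 181.6 y = 1082.26
-201.8 x − 115.8 y = -1152.78
Solving the 2×2 system: x ≈ 9.1, y ≈ -5.9 km.

9.1 km east, -5.9 km north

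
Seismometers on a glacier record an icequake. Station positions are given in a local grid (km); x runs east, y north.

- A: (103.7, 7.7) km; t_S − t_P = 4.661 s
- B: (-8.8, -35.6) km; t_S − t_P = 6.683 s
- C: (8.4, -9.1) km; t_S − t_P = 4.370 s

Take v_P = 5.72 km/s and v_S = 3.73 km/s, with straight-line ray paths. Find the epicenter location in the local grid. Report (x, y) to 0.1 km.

(54.8, -2.6)

Distance from S−P lag: d = Δt · v_P v_S / (v_P − v_S) = Δt · (5.72·3.73)/(5.72−3.73) ≈ 10.7214·Δt.
So d_A = 49.97, d_B = 71.65, d_C = 46.85 km.
Circle about each station: (x − 103.7)² + (y − 7.7)² = 49.97²; (x + 8.8)² + (y + 35.6)² = 71.65²; (x − 8.4)² + (y + 9.1)² = 46.85².
Subtracting the A equation from the B and C equations removes the quadratic terms:
-225.0 x − 86.6 y = -12104.90
-190.6 x − 33.6 y = -10357.53
Solving the 2×2 system: x ≈ 54.8, y ≈ -2.6 km.
Check against A (with the unrounded x, y): √((x − 103.7)²+(y − 7.7)²) = 49.97 ≈ 49.97 km. ✓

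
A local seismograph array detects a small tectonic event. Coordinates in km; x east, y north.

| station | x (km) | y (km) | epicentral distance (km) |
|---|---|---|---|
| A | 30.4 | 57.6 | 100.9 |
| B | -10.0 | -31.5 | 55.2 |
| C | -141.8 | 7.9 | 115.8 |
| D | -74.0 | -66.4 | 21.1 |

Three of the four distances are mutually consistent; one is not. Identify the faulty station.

Solve using three stations at a time. Using B, C, D (subtract circle equations pairwise → linear system) gives (x, y) ≈ (-52.9, -66.3).
Distances from that point to each station vs reported:
  A: calculated 149.3 vs reported 100.9 → residual 48.4 km
  B: calculated 55.2 vs reported 55.2 → residual 0.0 km
  C: calculated 115.8 vs reported 115.8 → residual 0.0 km
  D: calculated 21.1 vs reported 21.1 → residual 0.0 km
B, C, D are mutually consistent (residuals ≈ 0); A is off by 48.4 km.

A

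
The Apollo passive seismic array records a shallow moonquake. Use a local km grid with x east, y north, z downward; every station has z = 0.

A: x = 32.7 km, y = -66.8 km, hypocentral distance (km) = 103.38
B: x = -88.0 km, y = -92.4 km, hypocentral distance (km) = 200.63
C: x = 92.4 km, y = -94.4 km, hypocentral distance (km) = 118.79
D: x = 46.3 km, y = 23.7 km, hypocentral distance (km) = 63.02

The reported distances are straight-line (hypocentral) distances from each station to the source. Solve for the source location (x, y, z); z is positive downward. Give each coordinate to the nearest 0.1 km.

x ≈ 75.8 km, y ≈ 10.1 km, depth ≈ 54.0 km

Each station gives a sphere (x−x_i)² + (y−y_i)² + z² = d_i² (stations at z=0).
Subtracting the A sphere from B and C: z² cancels, leaving linear equations in x and y:
-241.4 x − 51.2 y = -18814.74
119.4 x − 55.2 y = 8493.95
Solving: x ≈ 75.801, y ≈ 10.085 km (keep extra digits for the depth step; rounded: 75.8, 10.1).
Then from the A sphere: z² = 103.38² − (x − 32.7)² − (y + 66.8)² with x = 75.801, y = 10.085, so z ≈ 54.022 ≈ 54.0 km.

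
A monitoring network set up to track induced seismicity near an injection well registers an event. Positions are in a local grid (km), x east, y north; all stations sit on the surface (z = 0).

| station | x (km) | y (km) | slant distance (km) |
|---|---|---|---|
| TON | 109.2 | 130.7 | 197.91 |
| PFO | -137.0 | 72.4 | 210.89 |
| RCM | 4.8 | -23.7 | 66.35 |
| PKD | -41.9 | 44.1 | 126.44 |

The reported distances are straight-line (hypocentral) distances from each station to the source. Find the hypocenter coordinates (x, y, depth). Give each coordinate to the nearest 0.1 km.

(30.7, -41.3, 58.5)

Each station gives a sphere (x−x_i)² + (y−y_i)² + z² = d_i² (stations at z=0).
Subtracting the TON sphere from PFO and RCM: z² cancels, leaving linear equations in x and y:
-492.4 x − 116.6 y = -10302.59
-208.8 x − 308.8 y = 6343.65
Solving: x ≈ 30.704, y ≈ -41.304 km (keep extra digits for the depth step; rounded: 30.7, -41.3).
Then from the TON sphere: z² = 197.91² − (x − 109.2)² − (y − 130.7)² with x = 30.704, y = -41.304, so z ≈ 58.492 ≈ 58.5 km.
Check against PKD (with the unrounded solution): distance 126.44 ≈ 126.44 km. ✓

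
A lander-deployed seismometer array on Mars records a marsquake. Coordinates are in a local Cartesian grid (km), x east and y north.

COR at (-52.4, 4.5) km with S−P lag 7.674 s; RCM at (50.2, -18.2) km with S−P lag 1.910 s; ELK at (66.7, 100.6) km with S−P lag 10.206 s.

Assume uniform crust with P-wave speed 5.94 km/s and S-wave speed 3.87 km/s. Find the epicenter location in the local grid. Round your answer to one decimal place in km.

Distance from S−P lag: d = Δt · v_P v_S / (v_P − v_S) = Δt · (5.94·3.87)/(5.94−3.87) ≈ 11.1052·Δt.
So d_COR = 85.22, d_RCM = 21.21, d_ELK = 113.34 km.
Circle about each station: (x + 52.4)² + (y − 4.5)² = 85.22²; (x − 50.2)² + (y + 18.2)² = 21.21²; (x − 66.7)² + (y − 100.6)² = 113.34².
Subtracting pairs of circle equations eliminates x²+y² and gives linear equations (the radical axes):
205.2 x − 45.4 y = 6897.85
238.2 x + 192.2 y = 6219.73
Solving the 2×2 system: x ≈ 32.0, y ≈ -7.3 km.
Check against COR (with the unrounded x, y): √((x + 52.4)²+(y − 4.5)²) = 85.22 ≈ 85.22 km. ✓

32.0 km east, -7.3 km north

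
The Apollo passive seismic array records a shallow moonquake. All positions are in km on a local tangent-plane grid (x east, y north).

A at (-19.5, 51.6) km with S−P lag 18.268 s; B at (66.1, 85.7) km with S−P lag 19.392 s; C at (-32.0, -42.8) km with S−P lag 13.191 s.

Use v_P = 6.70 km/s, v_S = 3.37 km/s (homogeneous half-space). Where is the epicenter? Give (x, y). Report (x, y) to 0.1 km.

Distance from S−P lag: d = Δt · v_P v_S / (v_P − v_S) = Δt · (6.70·3.37)/(6.70−3.37) ≈ 6.7805·Δt.
So d_A = 123.87, d_B = 131.49, d_C = 89.44 km.
Circle about each station: (x + 19.5)² + (y − 51.6)² = 123.87²; (x − 66.1)² + (y − 85.7)² = 131.49²; (x + 32.0)² + (y + 42.8)² = 89.44².
Subtracting the A equation from the B and C equations removes the quadratic terms:
171.2 x + 68.2 y = 6725.05
-25.0 x − 188.8 y = 7157.29
Solving the 2×2 system: x ≈ 57.4, y ≈ -45.5 km.

57.4 km east, -45.5 km north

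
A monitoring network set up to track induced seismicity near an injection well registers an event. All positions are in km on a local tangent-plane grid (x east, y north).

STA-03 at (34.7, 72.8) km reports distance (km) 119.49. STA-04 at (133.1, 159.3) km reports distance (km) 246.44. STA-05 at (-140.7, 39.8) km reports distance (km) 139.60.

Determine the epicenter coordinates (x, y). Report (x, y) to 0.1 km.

(-21.4, -32.7)

Circle about each station: (x − 34.7)² + (y − 72.8)² = 119.49²; (x − 133.1)² + (y − 159.3)² = 246.44²; (x + 140.7)² + (y − 39.8)² = 139.60².
Subtracting the STA-03 equation from the STA-04 and STA-05 equations removes the quadratic terms:
196.8 x + 173.0 y = -9866.64
-350.8 x − 66.0 y = 9666.30
Solving the 2×2 system: x ≈ -21.4, y ≈ -32.7 km.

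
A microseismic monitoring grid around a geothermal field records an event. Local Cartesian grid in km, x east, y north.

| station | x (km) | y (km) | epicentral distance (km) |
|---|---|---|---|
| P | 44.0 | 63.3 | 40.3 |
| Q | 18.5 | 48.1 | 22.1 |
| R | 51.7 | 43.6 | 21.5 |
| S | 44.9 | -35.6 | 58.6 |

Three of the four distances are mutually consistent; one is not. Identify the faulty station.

Solve using three stations at a time. Using P, R, S (subtract circle equations pairwise → linear system) gives (x, y) ≈ (45.4, 23.0).
Distances from that point to each station vs reported:
  P: calculated 40.3 vs reported 40.3 → residual 0.0 km
  Q: calculated 36.8 vs reported 22.1 → residual 14.7 km
  R: calculated 21.5 vs reported 21.5 → residual 0.0 km
  S: calculated 58.6 vs reported 58.6 → residual 0.0 km
P, R, S are mutually consistent (residuals ≈ 0); Q is off by 14.7 km.

Q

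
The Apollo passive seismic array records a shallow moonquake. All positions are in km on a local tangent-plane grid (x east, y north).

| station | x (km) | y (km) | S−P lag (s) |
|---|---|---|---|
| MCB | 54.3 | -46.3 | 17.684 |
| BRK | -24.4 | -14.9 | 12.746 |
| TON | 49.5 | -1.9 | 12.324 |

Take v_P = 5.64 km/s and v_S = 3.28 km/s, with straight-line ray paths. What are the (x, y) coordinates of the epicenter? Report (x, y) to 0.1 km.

(1.1, 81.7)

Distance from S−P lag: d = Δt · v_P v_S / (v_P − v_S) = Δt · (5.64·3.28)/(5.64−3.28) ≈ 7.8386·Δt.
So d_MCB = 138.62, d_BRK = 99.91, d_TON = 96.60 km.
Circle about each station: (x − 54.3)² + (y + 46.3)² = 138.62²; (x + 24.4)² + (y + 14.9)² = 99.91²; (x − 49.5)² + (y + 1.9)² = 96.60².
Subtracting pairs of circle equations eliminates x²+y² and gives linear equations (the radical axes):
-157.4 x + 62.8 y = 4958.69
-9.6 x + 88.8 y = 7245.62
Solving the 2×2 system: x ≈ 1.1, y ≈ 81.7 km.
Check against MCB (with the unrounded x, y): √((x − 54.3)²+(y + 46.3)²) = 138.63 ≈ 138.62 km. ✓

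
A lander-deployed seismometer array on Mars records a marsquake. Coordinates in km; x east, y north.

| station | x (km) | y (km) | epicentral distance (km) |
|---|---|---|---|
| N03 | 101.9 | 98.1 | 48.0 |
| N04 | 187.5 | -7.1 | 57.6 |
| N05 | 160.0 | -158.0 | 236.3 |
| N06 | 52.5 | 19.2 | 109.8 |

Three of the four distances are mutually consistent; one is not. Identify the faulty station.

N04

Solve using three stations at a time. Using N03, N05, N06 (subtract circle equations pairwise → linear system) gives (x, y) ≈ (145.3, 77.8).
Distances from that point to each station vs reported:
  N03: calculated 47.9 vs reported 48.0 → residual 0.1 km
  N04: calculated 94.8 vs reported 57.6 → residual 37.2 km
  N05: calculated 236.3 vs reported 236.3 → residual 0.0 km
  N06: calculated 109.8 vs reported 109.8 → residual 0.0 km
N03, N05, N06 are mutually consistent (residuals ≈ 0); N04 is off by 37.2 km.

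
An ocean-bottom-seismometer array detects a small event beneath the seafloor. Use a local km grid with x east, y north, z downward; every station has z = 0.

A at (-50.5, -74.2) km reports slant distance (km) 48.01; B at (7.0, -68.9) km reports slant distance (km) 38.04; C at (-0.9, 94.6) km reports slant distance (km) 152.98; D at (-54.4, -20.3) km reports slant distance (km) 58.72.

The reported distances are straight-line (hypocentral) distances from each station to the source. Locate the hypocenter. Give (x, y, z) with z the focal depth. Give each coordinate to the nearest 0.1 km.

Each station gives a sphere (x−x_i)² + (y−y_i)² + z² = d_i² (stations at z=0).
Subtracting the A sphere from B and C: z² cancels, leaving linear equations in x and y:
115.0 x + 10.6 y = -2401.76
99.2 x + 337.6 y = -20203.84
Solving: x ≈ -15.797, y ≈ -55.204 km (keep extra digits for the depth step; rounded: -15.8, -55.2).
Then from the A sphere: z² = 48.01² − (x + 50.5)² − (y + 74.2)² with x = -15.797, y = -55.204, so z ≈ 27.200 ≈ 27.2 km.

(-15.8, -55.2, 27.2)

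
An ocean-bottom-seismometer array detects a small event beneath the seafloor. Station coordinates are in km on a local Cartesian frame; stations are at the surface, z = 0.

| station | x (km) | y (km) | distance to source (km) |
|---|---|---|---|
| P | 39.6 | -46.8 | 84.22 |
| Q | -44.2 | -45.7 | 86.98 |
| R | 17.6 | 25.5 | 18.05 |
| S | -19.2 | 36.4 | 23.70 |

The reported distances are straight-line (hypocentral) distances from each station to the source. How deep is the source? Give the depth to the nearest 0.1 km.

Each station gives a sphere (x−x_i)² + (y−y_i)² + z² = d_i² (stations at z=0).
Subtracting the P sphere from Q and R: z² cancels, leaving linear equations in x and y:
-167.6 x + 2.2 y = -188.78
-44.0 x + 144.6 y = 3968.82
Solving: x ≈ 1.493, y ≈ 27.901 km (keep extra digits for the depth step; rounded: 1.5, 27.9).
Then from the P sphere: z² = 84.22² − (x − 39.6)² − (y + 46.8)² with x = 1.493, y = 27.901, so z ≈ 7.786 ≈ 7.8 km.
Check against S (with the unrounded solution): distance 23.69 ≈ 23.70 km. ✓

depth ≈ 7.8 km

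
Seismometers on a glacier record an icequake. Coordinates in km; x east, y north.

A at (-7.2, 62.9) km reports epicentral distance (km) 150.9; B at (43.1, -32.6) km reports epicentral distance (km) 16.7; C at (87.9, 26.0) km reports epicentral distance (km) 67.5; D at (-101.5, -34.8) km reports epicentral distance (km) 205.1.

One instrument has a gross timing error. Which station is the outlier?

B

Solve using three stations at a time. Using A, C, D (subtract circle equations pairwise → linear system) gives (x, y) ≈ (103.5, -39.6).
Distances from that point to each station vs reported:
  A: calculated 150.9 vs reported 150.9 → residual 0.0 km
  B: calculated 60.8 vs reported 16.7 → residual 44.1 km
  C: calculated 67.4 vs reported 67.5 → residual 0.1 km
  D: calculated 205.1 vs reported 205.1 → residual 0.0 km
A, C, D are mutually consistent (residuals ≈ 0); B is off by 44.1 km.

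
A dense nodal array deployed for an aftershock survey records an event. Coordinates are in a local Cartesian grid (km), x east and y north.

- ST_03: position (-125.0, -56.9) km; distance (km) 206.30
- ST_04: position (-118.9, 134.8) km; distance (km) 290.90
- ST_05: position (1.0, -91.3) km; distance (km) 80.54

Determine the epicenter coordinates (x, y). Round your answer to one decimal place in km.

Circle about each station: (x + 125.0)² + (y + 56.9)² = 206.30²; (x + 118.9)² + (y − 134.8)² = 290.90²; (x − 1.0)² + (y + 91.3)² = 80.54².
Subtracting the ST_03 equation from the ST_04 and ST_05 equations removes the quadratic terms:
12.2 x + 383.4 y = -28617.48
252.0 x − 68.8 y = 25547.08
Solving the 2×2 system: x ≈ 80.3, y ≈ -77.2 km.
Check against ST_03 (with the unrounded x, y): √((x + 125.0)²+(y + 56.9)²) = 206.30 ≈ 206.30 km. ✓

x ≈ 80.3 km, y ≈ -77.2 km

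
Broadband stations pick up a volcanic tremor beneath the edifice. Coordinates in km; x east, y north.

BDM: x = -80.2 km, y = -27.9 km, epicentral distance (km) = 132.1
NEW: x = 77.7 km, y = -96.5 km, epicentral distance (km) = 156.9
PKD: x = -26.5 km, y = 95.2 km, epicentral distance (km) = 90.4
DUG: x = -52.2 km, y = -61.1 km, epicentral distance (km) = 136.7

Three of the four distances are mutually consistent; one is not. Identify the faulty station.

Solve using three stations at a time. Using BDM, NEW, DUG (subtract circle equations pairwise → linear system) gives (x, y) ≈ (25.4, 51.4).
Distances from that point to each station vs reported:
  BDM: calculated 132.0 vs reported 132.1 → residual 0.1 km
  NEW: calculated 156.8 vs reported 156.9 → residual 0.1 km
  PKD: calculated 67.9 vs reported 90.4 → residual 22.5 km
  DUG: calculated 136.6 vs reported 136.7 → residual 0.1 km
BDM, NEW, DUG are mutually consistent (residuals ≈ 0); PKD is off by 22.5 km.

PKD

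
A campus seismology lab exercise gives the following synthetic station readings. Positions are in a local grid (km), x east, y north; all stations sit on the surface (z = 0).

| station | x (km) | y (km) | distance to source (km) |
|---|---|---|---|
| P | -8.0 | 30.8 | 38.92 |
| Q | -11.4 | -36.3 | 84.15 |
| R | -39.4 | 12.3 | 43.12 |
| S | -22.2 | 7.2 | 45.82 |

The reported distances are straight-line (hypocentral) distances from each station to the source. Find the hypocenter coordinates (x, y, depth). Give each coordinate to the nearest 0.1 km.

x ≈ -28.9 km, y ≈ 39.7 km, depth ≈ 31.6 km

Each station gives a sphere (x−x_i)² + (y−y_i)² + z² = d_i² (stations at z=0).
Subtracting the P sphere from Q and R: z² cancels, leaving linear equations in x and y:
-6.8 x − 134.2 y = -5131.45
-62.8 x − 37.0 y = 346.44
Solving: x ≈ -28.908, y ≈ 39.702 km (keep extra digits for the depth step; rounded: -28.9, 39.7).
Then from the P sphere: z² = 38.92² − (x + 8.0)² − (y − 30.8)² with x = -28.908, y = 39.702, so z ≈ 31.597 ≈ 31.6 km.
Check against S (with the unrounded solution): distance 45.82 ≈ 45.82 km. ✓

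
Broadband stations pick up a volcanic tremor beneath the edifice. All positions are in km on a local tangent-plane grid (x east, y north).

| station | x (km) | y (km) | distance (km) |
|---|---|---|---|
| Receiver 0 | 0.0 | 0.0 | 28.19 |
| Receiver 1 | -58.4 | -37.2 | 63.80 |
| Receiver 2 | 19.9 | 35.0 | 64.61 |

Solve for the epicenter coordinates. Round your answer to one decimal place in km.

4.7 km east, -27.8 km north

Circle about each station: x² + y² = 28.19²; (x + 58.4)² + (y + 37.2)² = 63.80²; (x − 19.9)² + (y − 35.0)² = 64.61².
Subtracting the Receiver 0 equation from the Receiver 1 and Receiver 2 equations removes the quadratic terms:
-116.8 x − 74.4 y = 1518.64
39.8 x + 70.0 y = -1758.77
Solving the 2×2 system: x ≈ 4.7, y ≈ -27.8 km.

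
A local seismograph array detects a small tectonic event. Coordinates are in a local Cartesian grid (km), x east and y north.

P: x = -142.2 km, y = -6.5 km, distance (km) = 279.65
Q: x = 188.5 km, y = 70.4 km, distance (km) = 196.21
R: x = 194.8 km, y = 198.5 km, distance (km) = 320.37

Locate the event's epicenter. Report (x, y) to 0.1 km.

116.7 km east, -112.2 km north

Circle about each station: (x + 142.2)² + (y + 6.5)² = 279.65²; (x − 188.5)² + (y − 70.4)² = 196.21²; (x − 194.8)² + (y − 198.5)² = 320.37².
Subtracting the P equation from the Q and R equations removes the quadratic terms:
661.4 x + 153.8 y = 59931.08
674.0 x + 410.0 y = 32653.39
Solving the 2×2 system: x ≈ 116.7, y ≈ -112.2 km.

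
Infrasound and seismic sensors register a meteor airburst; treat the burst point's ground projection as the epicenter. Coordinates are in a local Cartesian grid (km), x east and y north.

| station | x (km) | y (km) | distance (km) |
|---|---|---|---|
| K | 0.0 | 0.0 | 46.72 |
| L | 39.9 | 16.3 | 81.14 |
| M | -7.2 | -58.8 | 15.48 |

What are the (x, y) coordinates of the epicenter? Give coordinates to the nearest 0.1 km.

Circle about each station: x² + y² = 46.72²; (x − 39.9)² + (y − 16.3)² = 81.14²; (x + 7.2)² + (y + 58.8)² = 15.48².
Subtracting the K equation from the L and M equations removes the quadratic terms:
79.8 x + 32.6 y = -2543.24
-14.4 x − 117.6 y = 5452.41
Solving the 2×2 system: x ≈ -13.6, y ≈ -44.7 km.

x ≈ -13.6 km, y ≈ -44.7 km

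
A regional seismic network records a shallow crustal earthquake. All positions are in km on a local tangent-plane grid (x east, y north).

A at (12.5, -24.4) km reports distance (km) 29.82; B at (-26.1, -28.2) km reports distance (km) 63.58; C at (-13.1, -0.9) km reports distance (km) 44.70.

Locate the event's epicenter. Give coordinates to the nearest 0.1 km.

Circle about each station: (x − 12.5)² + (y + 24.4)² = 29.82²; (x + 26.1)² + (y + 28.2)² = 63.58²; (x + 13.1)² + (y + 0.9)² = 44.70².
Subtracting the A equation from the B and C equations removes the quadratic terms:
-77.2 x − 7.6 y = -2428.34
-51.2 x + 47.0 y = -1688.05
Solving the 2×2 system: x ≈ 31.6, y ≈ -1.5 km.

31.6 km east, -1.5 km north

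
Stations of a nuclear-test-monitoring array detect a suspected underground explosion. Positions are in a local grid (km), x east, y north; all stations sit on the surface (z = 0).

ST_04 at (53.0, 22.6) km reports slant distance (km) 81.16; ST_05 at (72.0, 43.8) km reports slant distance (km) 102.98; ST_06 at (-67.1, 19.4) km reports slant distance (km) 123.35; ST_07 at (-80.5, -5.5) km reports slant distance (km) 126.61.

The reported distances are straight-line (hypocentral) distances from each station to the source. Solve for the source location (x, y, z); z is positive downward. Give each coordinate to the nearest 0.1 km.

Each station gives a sphere (x−x_i)² + (y−y_i)² + z² = d_i² (stations at z=0).
Subtracting the ST_04 sphere from ST_05 and ST_06: z² cancels, leaving linear equations in x and y:
38.0 x + 42.4 y = -235.25
-240.2 x − 6.4 y = -7069.27
Solving: x ≈ 30.302, y ≈ -32.706 km (keep extra digits for the depth step; rounded: 30.3, -32.7).
Then from the ST_04 sphere: z² = 81.16² − (x − 53.0)² − (y − 22.6)² with x = 30.302, y = -32.706, so z ≈ 54.891 ≈ 54.9 km.

(30.3, -32.7, 54.9)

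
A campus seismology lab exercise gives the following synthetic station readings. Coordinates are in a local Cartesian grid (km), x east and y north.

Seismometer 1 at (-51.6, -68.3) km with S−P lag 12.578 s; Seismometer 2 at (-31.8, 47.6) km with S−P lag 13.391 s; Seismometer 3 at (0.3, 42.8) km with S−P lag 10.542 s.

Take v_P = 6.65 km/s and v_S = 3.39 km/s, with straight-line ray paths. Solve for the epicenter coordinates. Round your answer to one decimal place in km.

x ≈ 24.4 km, y ≈ -26.0 km

Distance from S−P lag: d = Δt · v_P v_S / (v_P − v_S) = Δt · (6.65·3.39)/(6.65−3.39) ≈ 6.9152·Δt.
So d_Seismometer 1 = 86.98, d_Seismometer 2 = 92.60, d_Seismometer 3 = 72.90 km.
Circle about each station: (x + 51.6)² + (y + 68.3)² = 86.98²; (x + 31.8)² + (y − 47.6)² = 92.60²; (x − 0.3)² + (y − 42.8)² = 72.90².
Subtracting pairs of circle equations eliminates x²+y² and gives linear equations (the radical axes):
39.6 x + 231.8 y = -5059.69
103.8 x + 222.2 y = -3244.41
Solving the 2×2 system: x ≈ 24.4, y ≈ -26.0 km.
Check against Seismometer 1 (with the unrounded x, y): √((x + 51.6)²+(y + 68.3)²) = 86.97 ≈ 86.98 km. ✓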